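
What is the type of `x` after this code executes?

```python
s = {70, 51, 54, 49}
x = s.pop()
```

Popping from set[int] returns int

int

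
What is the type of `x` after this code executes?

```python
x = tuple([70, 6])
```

tuple() constructor returns tuple

tuple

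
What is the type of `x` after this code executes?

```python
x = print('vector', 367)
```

print() returns None

NoneType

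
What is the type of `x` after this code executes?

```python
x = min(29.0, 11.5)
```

min() of floats returns float

float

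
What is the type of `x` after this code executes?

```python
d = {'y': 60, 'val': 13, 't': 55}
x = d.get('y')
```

dict.get() returns value type when found

int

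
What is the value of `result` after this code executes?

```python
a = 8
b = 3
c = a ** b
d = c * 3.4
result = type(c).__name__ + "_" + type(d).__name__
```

a is int; b is int; c is int; d is float; result = 'int_float'

'int_float'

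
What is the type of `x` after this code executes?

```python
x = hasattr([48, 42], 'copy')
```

hasattr() returns bool

bool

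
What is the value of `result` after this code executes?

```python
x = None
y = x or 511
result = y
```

x = None; y = 511; result = 511

511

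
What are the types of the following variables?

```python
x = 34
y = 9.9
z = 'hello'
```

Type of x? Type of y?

x is assigned a bare integer (no decimal point), so it is an int; y is assigned a number with a decimal point, so it is a float

int, float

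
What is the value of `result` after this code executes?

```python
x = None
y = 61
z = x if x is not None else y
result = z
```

x = None; y = 61; z = 61; result = 61

61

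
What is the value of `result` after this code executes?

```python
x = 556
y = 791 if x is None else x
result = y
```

x = 556; y = 556; result = 556

556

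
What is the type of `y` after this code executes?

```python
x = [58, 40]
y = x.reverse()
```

list.reverse() returns None

NoneType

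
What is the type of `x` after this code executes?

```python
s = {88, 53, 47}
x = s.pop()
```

Popping from set[int] returns int

int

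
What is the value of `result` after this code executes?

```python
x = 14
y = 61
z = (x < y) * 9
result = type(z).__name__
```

x is int; y is int; z is int; result = 'int'

'int'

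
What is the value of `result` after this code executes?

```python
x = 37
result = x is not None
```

x = 37; result = True

True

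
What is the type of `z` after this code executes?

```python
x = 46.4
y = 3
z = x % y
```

float % int = float

float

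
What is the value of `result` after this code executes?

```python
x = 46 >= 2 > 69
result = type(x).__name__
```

x is bool; result = 'bool'

'bool'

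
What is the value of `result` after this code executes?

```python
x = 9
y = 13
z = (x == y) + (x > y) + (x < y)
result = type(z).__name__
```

x is int; y is int; z is int; result = 'int'

'int'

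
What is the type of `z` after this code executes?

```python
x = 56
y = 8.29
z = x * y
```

int * float = float

float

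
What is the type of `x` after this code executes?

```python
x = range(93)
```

range() returns a range object

range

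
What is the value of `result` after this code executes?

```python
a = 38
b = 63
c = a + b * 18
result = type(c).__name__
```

a is int; b is int; c is int; result = 'int'

'int'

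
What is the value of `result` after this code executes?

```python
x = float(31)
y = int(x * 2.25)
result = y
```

x = 31.0; y = 69; result = 69

69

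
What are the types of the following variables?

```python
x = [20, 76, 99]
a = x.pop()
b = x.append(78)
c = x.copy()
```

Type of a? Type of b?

pop() returns element; append() returns None

int, NoneType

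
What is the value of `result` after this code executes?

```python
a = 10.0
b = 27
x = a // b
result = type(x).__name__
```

a is float; b is int; x is float; result = 'float'

'float'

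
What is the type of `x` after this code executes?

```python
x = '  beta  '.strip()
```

str.strip() returns str

str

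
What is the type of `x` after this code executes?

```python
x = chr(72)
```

chr() returns str (single char)

str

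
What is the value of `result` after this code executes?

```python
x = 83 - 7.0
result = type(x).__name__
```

x is float; result = 'float'

'float'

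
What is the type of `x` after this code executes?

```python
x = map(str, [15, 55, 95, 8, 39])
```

map() returns a map object

map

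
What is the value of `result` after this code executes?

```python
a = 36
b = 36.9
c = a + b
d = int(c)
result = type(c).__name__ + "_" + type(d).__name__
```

a is int; b is float; c is float; d is int; result = 'float_int'

'float_int'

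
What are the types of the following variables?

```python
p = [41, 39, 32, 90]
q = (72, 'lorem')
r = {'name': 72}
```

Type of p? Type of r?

p is assigned a list literal (square brackets); r is assigned a dict literal ({key: value})

list, dict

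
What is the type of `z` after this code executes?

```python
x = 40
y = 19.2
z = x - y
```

int - float = float

float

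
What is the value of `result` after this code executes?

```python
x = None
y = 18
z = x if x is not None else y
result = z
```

x = None; y = 18; z = 18; result = 18

18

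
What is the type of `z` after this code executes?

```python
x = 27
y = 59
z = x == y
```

Equality comparison returns bool

bool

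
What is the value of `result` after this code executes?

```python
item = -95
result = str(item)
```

item = -95; result = '-95'

'-95'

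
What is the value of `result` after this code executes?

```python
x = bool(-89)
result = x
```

x = True; result = True

True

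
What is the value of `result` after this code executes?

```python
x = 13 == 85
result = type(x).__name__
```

x is bool; result = 'bool'

'bool'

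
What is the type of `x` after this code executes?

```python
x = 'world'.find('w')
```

str.find() returns int index

int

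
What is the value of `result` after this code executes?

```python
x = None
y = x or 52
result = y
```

x = None; y = 52; result = 52

52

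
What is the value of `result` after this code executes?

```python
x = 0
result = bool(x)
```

x = 0; result = False

False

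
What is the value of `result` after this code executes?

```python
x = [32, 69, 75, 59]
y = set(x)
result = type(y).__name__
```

x is list; y is set; result = 'set'

'set'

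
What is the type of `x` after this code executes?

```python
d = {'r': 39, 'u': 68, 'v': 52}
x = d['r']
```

Accessing dict[str, int] with str key returns int

int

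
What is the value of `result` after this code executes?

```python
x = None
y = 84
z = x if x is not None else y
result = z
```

x = None; y = 84; z = 84; result = 84

84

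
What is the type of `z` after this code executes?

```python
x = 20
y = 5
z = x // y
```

int // int = int

int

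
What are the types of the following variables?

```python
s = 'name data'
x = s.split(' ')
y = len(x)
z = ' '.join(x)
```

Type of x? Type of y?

str.split() returns list; len() returns int

list, int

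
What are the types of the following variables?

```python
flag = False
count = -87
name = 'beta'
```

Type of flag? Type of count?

flag is assigned the constant False, which has type bool; count is assigned a bare integer (no decimal point), so it is an int

bool, int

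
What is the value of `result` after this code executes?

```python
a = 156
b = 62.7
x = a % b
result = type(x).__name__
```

a is int; b is float; x is float; result = 'float'

'float'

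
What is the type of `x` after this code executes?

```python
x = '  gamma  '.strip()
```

str.strip() returns str

str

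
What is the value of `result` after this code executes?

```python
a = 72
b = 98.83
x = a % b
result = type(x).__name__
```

a is int; b is float; x is float; result = 'float'

'float'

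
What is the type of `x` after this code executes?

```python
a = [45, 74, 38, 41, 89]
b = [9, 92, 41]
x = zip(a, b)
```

zip() returns a zip object

zip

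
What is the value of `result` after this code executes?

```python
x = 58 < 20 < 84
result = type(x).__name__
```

x is bool; result = 'bool'

'bool'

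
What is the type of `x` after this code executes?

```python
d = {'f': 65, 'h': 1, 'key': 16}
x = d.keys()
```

.keys() returns dict_keys view

dict_keys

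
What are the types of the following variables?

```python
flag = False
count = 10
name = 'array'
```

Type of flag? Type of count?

flag is assigned the constant False, which has type bool; count is assigned a bare integer (no decimal point), so it is an int

bool, int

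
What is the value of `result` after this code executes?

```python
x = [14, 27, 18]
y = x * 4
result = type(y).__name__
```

x is list; y is list; result = 'list'

'list'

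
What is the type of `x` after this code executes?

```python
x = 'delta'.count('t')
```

str.count() returns int

int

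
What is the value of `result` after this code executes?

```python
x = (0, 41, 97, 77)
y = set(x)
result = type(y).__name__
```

x is tuple; y is set; result = 'set'

'set'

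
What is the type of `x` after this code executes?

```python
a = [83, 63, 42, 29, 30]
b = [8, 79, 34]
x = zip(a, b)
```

zip() returns a zip object

zip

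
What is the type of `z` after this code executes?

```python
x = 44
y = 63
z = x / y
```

int / int = float

float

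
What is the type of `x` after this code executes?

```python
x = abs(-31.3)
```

abs() of float returns float

float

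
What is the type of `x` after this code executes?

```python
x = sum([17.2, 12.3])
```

sum() of floats returns float

float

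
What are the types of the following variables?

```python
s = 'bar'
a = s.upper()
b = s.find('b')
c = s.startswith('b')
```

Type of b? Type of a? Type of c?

find() returns int; upper() returns str; startswith() returns bool

int, str, bool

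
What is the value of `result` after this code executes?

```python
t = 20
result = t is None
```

t = 20; result = False

False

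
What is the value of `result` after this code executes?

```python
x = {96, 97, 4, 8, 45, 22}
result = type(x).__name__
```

x is set; result = 'set'

'set'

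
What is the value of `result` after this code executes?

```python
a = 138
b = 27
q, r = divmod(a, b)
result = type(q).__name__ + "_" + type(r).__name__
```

a is int; b is int; q is int; r is int; result = 'int_int'

'int_int'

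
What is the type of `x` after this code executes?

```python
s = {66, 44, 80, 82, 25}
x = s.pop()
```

Popping from set[int] returns int

int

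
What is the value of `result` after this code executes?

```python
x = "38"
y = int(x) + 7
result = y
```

x = '38'; y = 45; result = 45

45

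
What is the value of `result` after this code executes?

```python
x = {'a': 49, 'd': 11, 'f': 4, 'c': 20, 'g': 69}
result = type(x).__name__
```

x is dict; result = 'dict'

'dict'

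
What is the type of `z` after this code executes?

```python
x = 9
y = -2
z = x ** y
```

int ** negative = float

float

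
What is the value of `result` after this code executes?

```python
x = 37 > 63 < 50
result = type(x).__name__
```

x is bool; result = 'bool'

'bool'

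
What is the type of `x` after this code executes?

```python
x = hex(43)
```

hex() returns str representation

str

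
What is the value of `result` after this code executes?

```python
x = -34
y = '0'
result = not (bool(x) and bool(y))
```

x = -34; y = '0'; result = False

False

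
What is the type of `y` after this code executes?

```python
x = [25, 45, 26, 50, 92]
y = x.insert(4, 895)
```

list.insert() returns None

NoneType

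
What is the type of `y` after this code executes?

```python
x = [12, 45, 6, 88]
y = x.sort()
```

list.sort() returns None (mutates in place)

NoneType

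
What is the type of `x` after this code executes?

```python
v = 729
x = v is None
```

'is' comparison returns bool

bool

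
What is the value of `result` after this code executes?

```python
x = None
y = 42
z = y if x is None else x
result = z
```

x = None; y = 42; z = 42; result = 42

42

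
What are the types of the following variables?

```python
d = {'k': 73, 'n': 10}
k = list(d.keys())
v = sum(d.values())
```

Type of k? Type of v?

list() converts to list; sum of ints is int

list, int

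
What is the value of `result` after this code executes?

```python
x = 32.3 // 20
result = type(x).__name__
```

x is float; result = 'float'

'float'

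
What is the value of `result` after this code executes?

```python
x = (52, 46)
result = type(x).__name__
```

x is tuple; result = 'tuple'

'tuple'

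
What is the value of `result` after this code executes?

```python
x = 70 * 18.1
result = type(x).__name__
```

x is float; result = 'float'

'float'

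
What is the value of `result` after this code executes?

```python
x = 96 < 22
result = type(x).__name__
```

x is bool; result = 'bool'

'bool'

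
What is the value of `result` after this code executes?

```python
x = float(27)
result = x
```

x = 27.0; result = 27.0

27.0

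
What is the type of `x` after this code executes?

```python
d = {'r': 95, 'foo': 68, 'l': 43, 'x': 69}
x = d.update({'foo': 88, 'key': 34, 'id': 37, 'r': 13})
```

dict.update() returns None

NoneType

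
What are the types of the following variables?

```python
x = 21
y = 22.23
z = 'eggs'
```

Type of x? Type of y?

x is assigned a bare integer (no decimal point), so it is an int; y is assigned a number with a decimal point, so it is a float

int, float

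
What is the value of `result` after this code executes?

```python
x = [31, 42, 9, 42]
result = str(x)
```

x = [31, 42, 9, 42]; result = '[31, 42, 9, 42]'

'[31, 42, 9, 42]'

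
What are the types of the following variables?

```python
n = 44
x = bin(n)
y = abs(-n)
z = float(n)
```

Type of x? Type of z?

bin() returns str; float() returns float

str, float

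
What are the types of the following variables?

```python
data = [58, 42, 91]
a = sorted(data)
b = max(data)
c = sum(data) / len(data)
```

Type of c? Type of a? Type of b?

int / int = float; sorted() returns list; max of ints returns int

float, list, int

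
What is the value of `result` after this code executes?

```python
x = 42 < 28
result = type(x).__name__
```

x is bool; result = 'bool'

'bool'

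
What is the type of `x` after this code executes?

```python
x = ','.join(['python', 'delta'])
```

str.join() returns str

str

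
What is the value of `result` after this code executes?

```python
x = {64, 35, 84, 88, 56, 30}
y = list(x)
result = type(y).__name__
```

x is set; y is list; result = 'list'

'list'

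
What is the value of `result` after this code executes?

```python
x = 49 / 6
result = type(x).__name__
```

x is float; result = 'float'

'float'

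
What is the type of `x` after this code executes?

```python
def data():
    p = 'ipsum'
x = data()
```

Function without return returns None

NoneType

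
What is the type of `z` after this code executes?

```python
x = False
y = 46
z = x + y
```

bool + int = int (bool is subclass of int)

int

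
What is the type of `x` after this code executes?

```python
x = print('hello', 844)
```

print() returns None

NoneType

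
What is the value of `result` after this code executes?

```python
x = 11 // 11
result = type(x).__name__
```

x is int; result = 'int'

'int'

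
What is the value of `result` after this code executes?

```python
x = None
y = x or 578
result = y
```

x = None; y = 578; result = 578

578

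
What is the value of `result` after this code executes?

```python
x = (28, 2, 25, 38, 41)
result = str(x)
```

x = (28, 2, 25, 38, 41); result = '(28, 2, 25, 38, 41)'

'(28, 2, 25, 38, 41)'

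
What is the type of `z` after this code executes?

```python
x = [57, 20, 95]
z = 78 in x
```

'in' operator returns bool

bool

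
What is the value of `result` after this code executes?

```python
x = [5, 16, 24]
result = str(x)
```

x = [5, 16, 24]; result = '[5, 16, 24]'

'[5, 16, 24]'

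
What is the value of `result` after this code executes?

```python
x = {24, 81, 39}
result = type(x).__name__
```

x is set; result = 'set'

'set'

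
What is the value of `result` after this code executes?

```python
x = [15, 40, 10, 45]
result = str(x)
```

x = [15, 40, 10, 45]; result = '[15, 40, 10, 45]'

'[15, 40, 10, 45]'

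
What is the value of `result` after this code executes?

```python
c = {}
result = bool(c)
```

c = {}; result = False

False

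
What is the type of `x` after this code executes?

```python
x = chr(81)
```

chr() returns str (single char)

str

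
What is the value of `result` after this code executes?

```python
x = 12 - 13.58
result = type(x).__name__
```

x is float; result = 'float'

'float'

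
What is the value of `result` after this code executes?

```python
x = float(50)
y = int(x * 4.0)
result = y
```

x = 50.0; y = 200; result = 200

200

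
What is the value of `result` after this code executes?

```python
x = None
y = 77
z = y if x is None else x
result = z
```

x = None; y = 77; z = 77; result = 77

77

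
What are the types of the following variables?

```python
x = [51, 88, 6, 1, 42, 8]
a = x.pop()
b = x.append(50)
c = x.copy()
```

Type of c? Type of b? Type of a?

copy() returns list; append() returns None; pop() returns element

list, NoneType, int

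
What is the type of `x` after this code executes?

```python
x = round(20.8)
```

round() with no decimal places returns int

int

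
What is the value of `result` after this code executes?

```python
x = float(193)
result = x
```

x = 193.0; result = 193.0

193.0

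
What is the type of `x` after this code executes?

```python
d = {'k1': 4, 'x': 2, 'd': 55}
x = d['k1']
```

Accessing dict[str, int] with str key returns int

int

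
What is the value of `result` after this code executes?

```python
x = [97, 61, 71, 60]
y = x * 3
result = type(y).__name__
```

x is list; y is list; result = 'list'

'list'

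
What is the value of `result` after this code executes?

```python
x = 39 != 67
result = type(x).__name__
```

x is bool; result = 'bool'

'bool'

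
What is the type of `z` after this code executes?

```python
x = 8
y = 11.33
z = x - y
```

int - float = float

float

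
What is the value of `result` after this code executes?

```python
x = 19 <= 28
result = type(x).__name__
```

x is bool; result = 'bool'

'bool'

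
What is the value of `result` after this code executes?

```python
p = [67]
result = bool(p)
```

p = [67]; result = True

True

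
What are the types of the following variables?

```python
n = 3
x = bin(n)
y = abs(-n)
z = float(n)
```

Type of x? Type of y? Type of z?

bin() returns str; abs() of int returns int; float() returns float

str, int, float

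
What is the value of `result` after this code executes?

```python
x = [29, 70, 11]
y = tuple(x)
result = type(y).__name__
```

x is list; y is tuple; result = 'tuple'

'tuple'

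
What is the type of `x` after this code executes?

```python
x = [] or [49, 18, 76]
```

'or' returns first truthy value (list)

list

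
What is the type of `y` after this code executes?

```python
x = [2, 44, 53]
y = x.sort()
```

list.sort() returns None (mutates in place)

NoneType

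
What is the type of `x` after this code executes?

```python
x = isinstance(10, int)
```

isinstance() returns bool

bool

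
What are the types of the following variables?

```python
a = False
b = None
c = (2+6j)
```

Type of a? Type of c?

a is assigned the constant False, which has type bool; c is assigned (2+6j), an int plus an imaginary literal (j suffix), which evaluates to complex

bool, complex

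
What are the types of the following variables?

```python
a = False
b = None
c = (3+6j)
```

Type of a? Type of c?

a is assigned the constant False, which has type bool; c is assigned (3+6j), an int plus an imaginary literal (j suffix), which evaluates to complex

bool, complex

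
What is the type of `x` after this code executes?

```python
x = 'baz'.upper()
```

str.upper() returns str

str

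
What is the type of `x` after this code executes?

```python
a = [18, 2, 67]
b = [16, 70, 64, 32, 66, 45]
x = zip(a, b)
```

zip() returns a zip object

zip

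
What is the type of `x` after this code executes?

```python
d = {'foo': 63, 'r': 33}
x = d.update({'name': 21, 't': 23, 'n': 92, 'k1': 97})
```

dict.update() returns None

NoneType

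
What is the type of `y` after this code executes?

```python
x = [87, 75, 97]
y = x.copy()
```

list.copy() returns list

list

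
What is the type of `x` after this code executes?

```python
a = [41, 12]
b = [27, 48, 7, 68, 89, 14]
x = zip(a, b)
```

zip() returns a zip object

zip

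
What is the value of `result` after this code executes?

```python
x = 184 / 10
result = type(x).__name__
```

x is float; result = 'float'

'float'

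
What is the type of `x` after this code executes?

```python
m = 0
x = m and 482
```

'and' returns first falsy value (0 is int)

int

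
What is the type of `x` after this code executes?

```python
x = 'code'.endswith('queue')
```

str.endswith() returns bool

bool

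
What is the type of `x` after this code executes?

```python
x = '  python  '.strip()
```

str.strip() returns str

str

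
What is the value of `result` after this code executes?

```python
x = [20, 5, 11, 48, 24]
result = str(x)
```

x = [20, 5, 11, 48, 24]; result = '[20, 5, 11, 48, 24]'

'[20, 5, 11, 48, 24]'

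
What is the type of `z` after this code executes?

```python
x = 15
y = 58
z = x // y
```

int // int = int

int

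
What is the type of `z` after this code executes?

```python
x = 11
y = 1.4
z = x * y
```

int * float = float

float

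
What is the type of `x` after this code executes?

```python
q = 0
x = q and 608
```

'and' returns first falsy value (0 is int)

int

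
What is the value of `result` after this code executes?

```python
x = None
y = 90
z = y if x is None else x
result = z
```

x = None; y = 90; z = 90; result = 90

90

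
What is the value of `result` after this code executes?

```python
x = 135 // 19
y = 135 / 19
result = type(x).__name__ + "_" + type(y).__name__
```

x is int; y is float; result = 'int_float'

'int_float'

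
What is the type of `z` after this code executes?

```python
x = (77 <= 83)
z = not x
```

'not' returns bool

bool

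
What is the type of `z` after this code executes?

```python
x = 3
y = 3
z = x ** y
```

positive int ** positive int = int

int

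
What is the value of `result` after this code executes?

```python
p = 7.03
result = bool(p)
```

p = 7.03; result = True

True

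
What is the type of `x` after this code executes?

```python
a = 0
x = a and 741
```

'and' returns first falsy value (0 is int)

int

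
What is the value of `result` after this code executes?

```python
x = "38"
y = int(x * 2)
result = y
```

x = '38'; y = 3838; result = 3838

3838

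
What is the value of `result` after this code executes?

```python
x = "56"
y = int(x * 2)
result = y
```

x = '56'; y = 5656; result = 5656

5656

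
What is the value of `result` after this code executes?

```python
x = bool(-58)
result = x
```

x = True; result = True

True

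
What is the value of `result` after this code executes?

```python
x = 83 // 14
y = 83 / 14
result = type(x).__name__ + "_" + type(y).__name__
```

x is int; y is float; result = 'int_float'

'int_float'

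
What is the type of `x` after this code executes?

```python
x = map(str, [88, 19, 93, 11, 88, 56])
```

map() returns a map object

map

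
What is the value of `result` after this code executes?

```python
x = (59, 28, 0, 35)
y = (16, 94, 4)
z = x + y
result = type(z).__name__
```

x is tuple; y is tuple; z is tuple; result = 'tuple'

'tuple'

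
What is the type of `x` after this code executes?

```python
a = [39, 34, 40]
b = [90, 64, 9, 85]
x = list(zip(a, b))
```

list(zip()) returns a list of tuples

list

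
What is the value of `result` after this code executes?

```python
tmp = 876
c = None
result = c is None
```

tmp = 876; c = None; result = True

True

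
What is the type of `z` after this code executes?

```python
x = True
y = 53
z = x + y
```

bool + int = int (bool is subclass of int)

int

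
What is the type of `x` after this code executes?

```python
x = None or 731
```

'or' with None returns the other truthy value

int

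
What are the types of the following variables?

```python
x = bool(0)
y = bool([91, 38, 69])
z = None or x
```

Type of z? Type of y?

None or bool returns the bool; bool() returns bool

bool, bool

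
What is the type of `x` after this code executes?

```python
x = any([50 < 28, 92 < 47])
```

any() returns bool

bool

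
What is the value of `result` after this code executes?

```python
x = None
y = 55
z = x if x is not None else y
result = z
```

x = None; y = 55; z = 55; result = 55

55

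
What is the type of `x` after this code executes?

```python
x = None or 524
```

'or' with None returns the other truthy value

int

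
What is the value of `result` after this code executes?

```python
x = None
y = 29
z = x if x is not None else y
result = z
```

x = None; y = 29; z = 29; result = 29

29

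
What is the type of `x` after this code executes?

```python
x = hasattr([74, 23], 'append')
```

hasattr() returns bool

bool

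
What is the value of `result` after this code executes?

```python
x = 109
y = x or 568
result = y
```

x = 109; y = 109; result = 109

109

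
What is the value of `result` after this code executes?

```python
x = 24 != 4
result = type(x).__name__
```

x is bool; result = 'bool'

'bool'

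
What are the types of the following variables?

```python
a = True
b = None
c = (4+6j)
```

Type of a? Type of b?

a is assigned the constant True, which has type bool; b is assigned None, whose type is NoneType

bool, NoneType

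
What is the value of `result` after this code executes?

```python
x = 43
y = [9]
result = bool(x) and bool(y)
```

x = 43; y = [9]; result = True

True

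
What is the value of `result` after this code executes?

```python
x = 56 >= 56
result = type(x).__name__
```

x is bool; result = 'bool'

'bool'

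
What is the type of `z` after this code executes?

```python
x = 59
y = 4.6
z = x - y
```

int - float = float

float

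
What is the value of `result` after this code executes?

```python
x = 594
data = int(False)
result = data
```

x = 594; data = 0; result = 0

0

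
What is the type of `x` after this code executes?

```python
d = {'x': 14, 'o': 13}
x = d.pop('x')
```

dict.pop() returns the value

int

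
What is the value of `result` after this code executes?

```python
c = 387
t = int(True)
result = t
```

c = 387; t = 1; result = 1

1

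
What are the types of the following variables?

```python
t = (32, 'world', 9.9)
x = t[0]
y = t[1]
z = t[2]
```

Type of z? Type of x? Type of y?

tuple[2] is float; tuple[0] is int; tuple[1] is str

float, int, str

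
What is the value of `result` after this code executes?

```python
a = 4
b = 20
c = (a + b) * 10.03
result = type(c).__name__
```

a is int; b is int; c is float; result = 'float'

'float'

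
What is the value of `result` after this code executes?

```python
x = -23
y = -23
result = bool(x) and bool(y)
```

x = -23; y = -23; result = True

True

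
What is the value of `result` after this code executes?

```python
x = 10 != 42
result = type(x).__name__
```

x is bool; result = 'bool'

'bool'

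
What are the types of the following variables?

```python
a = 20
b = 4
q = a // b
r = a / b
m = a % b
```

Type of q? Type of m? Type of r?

// returns int; % of ints returns int; / returns float

int, int, float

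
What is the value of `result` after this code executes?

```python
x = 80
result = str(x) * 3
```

x = 80; result = '808080'

'808080'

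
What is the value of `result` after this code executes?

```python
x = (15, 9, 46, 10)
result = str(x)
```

x = (15, 9, 46, 10); result = '(15, 9, 46, 10)'

'(15, 9, 46, 10)'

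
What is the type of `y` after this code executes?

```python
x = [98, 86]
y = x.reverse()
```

list.reverse() returns None

NoneType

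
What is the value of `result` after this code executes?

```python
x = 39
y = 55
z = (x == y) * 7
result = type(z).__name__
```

x is int; y is int; z is int; result = 'int'

'int'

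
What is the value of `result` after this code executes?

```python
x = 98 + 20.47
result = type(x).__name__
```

x is float; result = 'float'

'float'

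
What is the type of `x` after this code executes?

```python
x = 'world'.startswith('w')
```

str.startswith() returns bool

bool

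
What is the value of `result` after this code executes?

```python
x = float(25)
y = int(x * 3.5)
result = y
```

x = 25.0; y = 87; result = 87

87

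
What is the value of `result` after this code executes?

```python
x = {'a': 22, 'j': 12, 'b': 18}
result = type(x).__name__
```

x is dict; result = 'dict'

'dict'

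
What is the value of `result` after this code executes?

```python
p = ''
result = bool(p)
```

p = ''; result = False

False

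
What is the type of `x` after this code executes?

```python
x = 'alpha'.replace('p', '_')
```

str.replace() returns str

str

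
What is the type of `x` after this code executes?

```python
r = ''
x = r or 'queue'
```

'or' returns first truthy value (str)

str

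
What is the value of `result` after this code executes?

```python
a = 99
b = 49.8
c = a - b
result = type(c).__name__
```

a is int; b is float; c is float; result = 'float'

'float'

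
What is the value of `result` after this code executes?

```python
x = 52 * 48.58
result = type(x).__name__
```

x is float; result = 'float'

'float'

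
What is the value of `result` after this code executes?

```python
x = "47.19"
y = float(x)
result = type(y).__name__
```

x is str; y is float; result = 'float'

'float'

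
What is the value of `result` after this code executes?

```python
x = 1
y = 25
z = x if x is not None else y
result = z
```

x = 1; y = 25; z = 1; result = 1

1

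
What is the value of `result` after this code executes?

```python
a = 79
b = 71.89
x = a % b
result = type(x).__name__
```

a is int; b is float; x is float; result = 'float'

'float'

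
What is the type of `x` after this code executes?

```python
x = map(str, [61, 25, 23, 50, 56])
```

map() returns a map object

map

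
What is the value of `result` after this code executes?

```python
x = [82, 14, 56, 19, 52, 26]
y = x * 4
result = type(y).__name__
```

x is list; y is list; result = 'list'

'list'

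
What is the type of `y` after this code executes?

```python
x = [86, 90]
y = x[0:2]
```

Slicing a list returns a list

list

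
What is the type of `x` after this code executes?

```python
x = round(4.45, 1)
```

round() with decimal places returns float

float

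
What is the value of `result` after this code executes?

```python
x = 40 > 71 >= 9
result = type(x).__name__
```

x is bool; result = 'bool'

'bool'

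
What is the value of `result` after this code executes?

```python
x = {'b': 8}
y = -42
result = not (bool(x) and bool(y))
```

x = {'b': 8}; y = -42; result = False

False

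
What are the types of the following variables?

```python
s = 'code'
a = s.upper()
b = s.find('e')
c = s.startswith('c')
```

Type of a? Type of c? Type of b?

upper() returns str; startswith() returns bool; find() returns int

str, bool, int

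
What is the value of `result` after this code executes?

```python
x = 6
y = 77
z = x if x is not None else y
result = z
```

x = 6; y = 77; z = 6; result = 6

6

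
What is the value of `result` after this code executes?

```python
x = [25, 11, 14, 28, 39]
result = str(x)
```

x = [25, 11, 14, 28, 39]; result = '[25, 11, 14, 28, 39]'

'[25, 11, 14, 28, 39]'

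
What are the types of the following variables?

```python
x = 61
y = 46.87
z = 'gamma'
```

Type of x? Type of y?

x is assigned a bare integer (no decimal point), so it is an int; y is assigned a number with a decimal point, so it is a float

int, float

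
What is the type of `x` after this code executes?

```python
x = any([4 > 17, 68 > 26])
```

any() returns bool

bool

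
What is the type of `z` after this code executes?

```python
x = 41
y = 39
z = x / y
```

int / int = float

float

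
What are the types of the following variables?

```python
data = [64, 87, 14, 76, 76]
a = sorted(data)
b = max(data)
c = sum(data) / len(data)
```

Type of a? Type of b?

sorted() returns list; max of ints returns int

list, int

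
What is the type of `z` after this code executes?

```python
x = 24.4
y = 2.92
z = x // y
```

float // float = float

float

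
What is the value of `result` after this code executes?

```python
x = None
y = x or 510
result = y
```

x = None; y = 510; result = 510

510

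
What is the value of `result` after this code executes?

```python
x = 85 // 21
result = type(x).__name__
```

x is int; result = 'int'

'int'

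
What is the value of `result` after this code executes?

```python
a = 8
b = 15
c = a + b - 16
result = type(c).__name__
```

a is int; b is int; c is int; result = 'int'

'int'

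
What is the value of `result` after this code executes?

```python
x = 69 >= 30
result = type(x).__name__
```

x is bool; result = 'bool'

'bool'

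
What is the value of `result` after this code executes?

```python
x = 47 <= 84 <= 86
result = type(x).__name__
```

x is bool; result = 'bool'

'bool'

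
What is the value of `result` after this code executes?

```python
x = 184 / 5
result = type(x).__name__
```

x is float; result = 'float'

'float'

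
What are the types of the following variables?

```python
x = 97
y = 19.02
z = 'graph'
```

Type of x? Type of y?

x is assigned a bare integer (no decimal point), so it is an int; y is assigned a number with a decimal point, so it is a float

int, float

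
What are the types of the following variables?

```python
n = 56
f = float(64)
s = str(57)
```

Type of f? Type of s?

f is assigned the result of calling float(), which returns a float; s is assigned the result of calling str(), which returns a str

float, str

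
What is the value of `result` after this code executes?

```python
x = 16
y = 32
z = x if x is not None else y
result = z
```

x = 16; y = 32; z = 16; result = 16

16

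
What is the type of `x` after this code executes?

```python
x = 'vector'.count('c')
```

str.count() returns int

int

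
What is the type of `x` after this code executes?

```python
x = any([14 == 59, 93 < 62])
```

any() returns bool

bool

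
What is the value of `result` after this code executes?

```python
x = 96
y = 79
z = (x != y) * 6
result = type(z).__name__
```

x is int; y is int; z is int; result = 'int'

'int'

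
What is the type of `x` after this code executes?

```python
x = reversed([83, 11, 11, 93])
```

reversed() on a list returns list_reverseiterator

list_reverseiterator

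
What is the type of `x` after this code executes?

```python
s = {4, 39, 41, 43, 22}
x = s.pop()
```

Popping from set[int] returns int

int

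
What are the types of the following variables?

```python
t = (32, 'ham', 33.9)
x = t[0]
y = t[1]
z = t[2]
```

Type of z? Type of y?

tuple[2] is float; tuple[1] is str

float, str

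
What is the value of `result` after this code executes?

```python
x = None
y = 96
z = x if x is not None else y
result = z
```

x = None; y = 96; z = 96; result = 96

96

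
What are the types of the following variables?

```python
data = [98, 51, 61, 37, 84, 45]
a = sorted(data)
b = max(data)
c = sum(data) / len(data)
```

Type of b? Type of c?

max of ints returns int; int / int = float

int, float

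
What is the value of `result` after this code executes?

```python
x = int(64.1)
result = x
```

x = 64; result = 64

64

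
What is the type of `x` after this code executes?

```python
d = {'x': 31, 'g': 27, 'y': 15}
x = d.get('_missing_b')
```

dict.get() returns None when key not found

NoneType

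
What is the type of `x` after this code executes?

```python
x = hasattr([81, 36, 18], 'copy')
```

hasattr() returns bool

bool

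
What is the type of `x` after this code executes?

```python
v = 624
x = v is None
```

'is' comparison returns bool

bool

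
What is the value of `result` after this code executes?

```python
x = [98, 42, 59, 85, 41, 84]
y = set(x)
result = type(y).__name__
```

x is list; y is set; result = 'set'

'set'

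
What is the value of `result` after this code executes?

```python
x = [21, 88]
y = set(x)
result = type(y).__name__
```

x is list; y is set; result = 'set'

'set'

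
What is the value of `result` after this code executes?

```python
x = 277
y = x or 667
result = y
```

x = 277; y = 277; result = 277

277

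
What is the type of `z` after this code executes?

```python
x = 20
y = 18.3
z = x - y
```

int - float = float

float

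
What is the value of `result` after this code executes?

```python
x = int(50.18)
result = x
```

x = 50; result = 50

50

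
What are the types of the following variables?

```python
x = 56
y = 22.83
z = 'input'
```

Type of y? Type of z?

y is assigned a number with a decimal point, so it is a float; z is assigned a quoted string literal, so it is a str

float, str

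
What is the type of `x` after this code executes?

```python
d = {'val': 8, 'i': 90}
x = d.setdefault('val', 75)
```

dict.setdefault() returns the (existing or default) value

int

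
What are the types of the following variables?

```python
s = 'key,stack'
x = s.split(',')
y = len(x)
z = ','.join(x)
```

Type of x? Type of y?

str.split() returns list; len() returns int

list, int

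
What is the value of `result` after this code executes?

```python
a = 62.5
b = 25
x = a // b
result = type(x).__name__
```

a is float; b is int; x is float; result = 'float'

'float'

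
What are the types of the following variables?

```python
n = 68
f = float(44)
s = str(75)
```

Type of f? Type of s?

f is assigned the result of calling float(), which returns a float; s is assigned the result of calling str(), which returns a str

float, str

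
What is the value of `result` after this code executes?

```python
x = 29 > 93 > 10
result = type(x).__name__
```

x is bool; result = 'bool'

'bool'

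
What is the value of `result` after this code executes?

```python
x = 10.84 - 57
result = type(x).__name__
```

x is float; result = 'float'

'float'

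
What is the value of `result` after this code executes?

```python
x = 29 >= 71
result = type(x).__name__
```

x is bool; result = 'bool'

'bool'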